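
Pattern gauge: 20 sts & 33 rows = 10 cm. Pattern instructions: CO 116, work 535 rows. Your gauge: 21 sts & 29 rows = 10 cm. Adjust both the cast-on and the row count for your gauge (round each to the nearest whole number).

Stitches: 116 × 21/20 = 121.80 → 122.
Rows: 535 × 29/33 = 470.15 → 470.

Cast on 122 stitches; work 470 rows.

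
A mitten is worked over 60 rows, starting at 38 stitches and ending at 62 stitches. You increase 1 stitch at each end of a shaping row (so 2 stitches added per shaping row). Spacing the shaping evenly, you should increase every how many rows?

Increase every 5th row.

Stitches to add: |62 − 38| = 24.
Shaping rows needed: 24 / 2 = 12.
60 rows / 12 = every 5 rows.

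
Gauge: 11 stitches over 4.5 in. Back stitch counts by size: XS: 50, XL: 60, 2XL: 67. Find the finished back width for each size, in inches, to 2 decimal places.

XS 20.45 inches; XL 24.55 inches; 2XL 27.41 inches.

11/4.5 = 2.444 sts per in.
XS: 50 / 2.444 = 20.455 → 20.45 in.
XL: 60 / 2.444 = 24.545 → 24.55 in.
2XL: 67 / 2.444 = 27.409 → 27.41 in.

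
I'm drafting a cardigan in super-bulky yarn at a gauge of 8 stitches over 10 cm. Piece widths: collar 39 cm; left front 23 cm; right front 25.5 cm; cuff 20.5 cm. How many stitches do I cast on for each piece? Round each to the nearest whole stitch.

Rate = 8/10 = 0.8 sts per cm.
collar: 39 × 0.8 = 31.20 → 31.
left front: 23 × 0.8 = 18.40 → 18.
right front: 25.5 × 0.8 = 20.40 → 20.
cuff: 20.5 × 0.8 = 16.40 → 16.

collar 31; left front 18; right front 20; cuff 16.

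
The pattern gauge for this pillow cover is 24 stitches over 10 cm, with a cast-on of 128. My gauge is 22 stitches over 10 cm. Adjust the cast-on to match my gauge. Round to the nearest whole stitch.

Cast on 117 stitches.

Scale factor = 22 / 24 = 0.917.
128 × 22 / 24 = 117.33 sts.
→ 117 sts.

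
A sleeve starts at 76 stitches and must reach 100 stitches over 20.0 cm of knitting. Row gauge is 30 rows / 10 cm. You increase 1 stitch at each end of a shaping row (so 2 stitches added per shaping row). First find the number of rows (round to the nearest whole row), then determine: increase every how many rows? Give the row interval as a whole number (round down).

Rows = 20.0 × 3 = 60.0 → 60 rows.
Stitches to add: 24 → 12 shaping rows (at 2 st each).
60 / 12 = 5.00 → every 5 rows.

Increase every 5th row.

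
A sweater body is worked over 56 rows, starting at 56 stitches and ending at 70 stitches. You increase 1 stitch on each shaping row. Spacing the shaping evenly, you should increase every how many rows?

Stitches to add: |70 − 56| = 14.
Shaping rows needed: 14 / 1 = 14.
56 rows / 14 = every 4 rows.

Increase every 4th row.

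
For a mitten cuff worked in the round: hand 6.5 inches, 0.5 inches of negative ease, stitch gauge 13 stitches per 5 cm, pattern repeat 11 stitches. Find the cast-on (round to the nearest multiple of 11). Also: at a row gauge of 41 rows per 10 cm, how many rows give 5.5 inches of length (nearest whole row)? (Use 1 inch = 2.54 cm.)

Cast on 44 stitches; work 57 rows.

Finished = 6.5 − 0.5 = 6 inches.
6 inches × 2.54 = 15.24 cm.
13/5 = 2.6 sts per cm; 15.24 × 2.6 = 39.62 sts.
Nearest multiple of 11 → 44.
5.5 inches = 13.97 cm; × 4.1 = 57.28 → 57 rows.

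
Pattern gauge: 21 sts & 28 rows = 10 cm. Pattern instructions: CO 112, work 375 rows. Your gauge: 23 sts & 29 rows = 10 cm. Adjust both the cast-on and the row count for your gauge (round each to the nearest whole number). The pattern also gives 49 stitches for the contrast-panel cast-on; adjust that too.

Stitches: 112 × 23/21 = 122.67 → 123.
Rows: 375 × 29/28 = 388.39 → 388.
contrast-panel cast-on: 49 × 23/21 = 53.67 → 54.

Cast on 123 stitches; work 388 rows; contrast-panel cast-on 54 stitches.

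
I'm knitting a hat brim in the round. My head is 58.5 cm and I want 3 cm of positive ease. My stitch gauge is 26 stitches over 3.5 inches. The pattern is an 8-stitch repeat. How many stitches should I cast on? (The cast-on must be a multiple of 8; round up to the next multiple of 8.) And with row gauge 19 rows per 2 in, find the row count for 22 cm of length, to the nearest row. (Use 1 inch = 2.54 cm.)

Cast on 184 stitches; work 82 rows.

Finished = 58.5 + 3 = 61.5 cm.
61.5 cm × 1/2.54 = 24.21 inches.
26/3.5 = 7.429 sts per in; 24.21 × 7.429 = 179.87 sts.
Next multiple of 8 → 184.
22 cm = 8.66 inches; × 9.5 = 82.28 → 82 rows.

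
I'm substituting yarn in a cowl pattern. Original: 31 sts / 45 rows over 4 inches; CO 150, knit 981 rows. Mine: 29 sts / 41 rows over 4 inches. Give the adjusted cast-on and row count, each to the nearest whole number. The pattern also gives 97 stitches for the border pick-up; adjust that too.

Stitches: 150 × 29/31 = 140.32 → 140.
Rows: 981 × 41/45 = 893.80 → 894.
border pick-up: 97 × 29/31 = 90.74 → 91.

Cast on 140 stitches; work 894 rows; border pick-up 91 stitches.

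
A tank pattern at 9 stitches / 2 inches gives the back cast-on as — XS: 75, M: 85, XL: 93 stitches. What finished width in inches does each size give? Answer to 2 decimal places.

XS 16.67 inches; M 18.89 inches; XL 20.67 inches.

9/2 = 4.5 sts per in.
XS: 75 / 4.5 = 16.667 → 16.67 in.
M: 85 / 4.5 = 18.889 → 18.89 in.
XL: 93 / 4.5 = 20.667 → 20.67 in.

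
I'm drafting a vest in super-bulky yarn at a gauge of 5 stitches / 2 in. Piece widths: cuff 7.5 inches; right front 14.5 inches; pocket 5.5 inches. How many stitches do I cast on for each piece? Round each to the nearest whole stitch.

Rate = 5/2 = 2.5 sts per in.
cuff: 7.5 × 2.5 = 18.75 → 19.
right front: 14.5 × 2.5 = 36.25 → 36.
pocket: 5.5 × 2.5 = 13.75 → 14.

cuff 19; right front 36; pocket 14.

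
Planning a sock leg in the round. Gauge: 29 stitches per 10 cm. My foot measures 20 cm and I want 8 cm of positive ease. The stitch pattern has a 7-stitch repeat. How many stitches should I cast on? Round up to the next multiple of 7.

Finished = 20 + 8 = 28 cm.
29 / 10 = 2.9 sts/cm.
28 × 2.9 = 81.20 sts.
Next multiple of 7: 84.

Cast on 84 stitches.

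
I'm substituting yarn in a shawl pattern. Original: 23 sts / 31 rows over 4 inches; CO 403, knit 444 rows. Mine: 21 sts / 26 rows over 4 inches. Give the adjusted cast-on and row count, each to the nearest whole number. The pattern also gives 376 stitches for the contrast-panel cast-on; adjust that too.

Stitches: 403 × 21/23 = 367.96 → 368.
Rows: 444 × 26/31 = 372.39 → 372.
contrast-panel cast-on: 376 × 21/23 = 343.30 → 343.

Cast on 368 stitches; work 372 rows; contrast-panel cast-on 343 stitches.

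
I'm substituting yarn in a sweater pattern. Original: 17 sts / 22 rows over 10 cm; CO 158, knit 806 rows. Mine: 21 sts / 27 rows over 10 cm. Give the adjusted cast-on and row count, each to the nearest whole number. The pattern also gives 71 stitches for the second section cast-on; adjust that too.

Stitches: 158 × 21/17 = 195.18 → 195.
Rows: 806 × 27/22 = 989.18 → 989.
second section cast-on: 71 × 21/17 = 87.71 → 88.

Cast on 195 stitches; work 989 rows; second section cast-on 88 stitches.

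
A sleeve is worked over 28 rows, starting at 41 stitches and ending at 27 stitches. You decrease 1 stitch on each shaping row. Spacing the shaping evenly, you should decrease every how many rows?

Stitches to remove: |27 − 41| = 14.
Shaping rows needed: 14 / 1 = 14.
28 rows / 14 = every 2 rows.

Decrease every 2nd row.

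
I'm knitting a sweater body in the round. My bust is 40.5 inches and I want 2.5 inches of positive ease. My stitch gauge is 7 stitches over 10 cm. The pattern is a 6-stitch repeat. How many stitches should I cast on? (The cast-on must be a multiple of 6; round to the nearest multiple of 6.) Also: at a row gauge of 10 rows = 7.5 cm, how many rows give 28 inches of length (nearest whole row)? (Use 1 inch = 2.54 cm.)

Cast on 78 stitches; work 95 rows.

Finished = 40.5 + 2.5 = 43 inches.
43 inches × 2.54 = 109.22 cm.
7/10 = 0.7 sts per cm; 109.22 × 0.7 = 76.45 sts.
Nearest multiple of 6 → 78.
28 inches = 71.12 cm; × 1.333 = 94.83 → 95 rows.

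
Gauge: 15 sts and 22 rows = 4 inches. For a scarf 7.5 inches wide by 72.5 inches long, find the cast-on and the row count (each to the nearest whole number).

Stitch gauge = 15/4 = 3.75 sts/in; 7.5 × 3.75 = 28.12 → 28 sts.
Row gauge = 22/4 = 5.5 rows/in; 72.5 × 5.5 = 398.75 → 399 rows.

Cast on 28 stitches and work 399 rows.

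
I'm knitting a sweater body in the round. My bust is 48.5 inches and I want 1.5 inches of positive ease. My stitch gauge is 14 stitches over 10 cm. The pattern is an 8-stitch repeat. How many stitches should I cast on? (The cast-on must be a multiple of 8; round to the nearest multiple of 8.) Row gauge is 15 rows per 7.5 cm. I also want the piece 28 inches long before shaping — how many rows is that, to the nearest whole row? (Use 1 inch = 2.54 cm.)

Finished = 48.5 + 1.5 = 50 inches.
50 inches × 2.54 = 127.00 cm.
14/10 = 1.4 sts per cm; 127.00 × 1.4 = 177.80 sts.
Nearest multiple of 8 → 176.
28 inches = 71.12 cm; × 2 = 142.24 → 142 rows.

Cast on 176 stitches; work 142 rows.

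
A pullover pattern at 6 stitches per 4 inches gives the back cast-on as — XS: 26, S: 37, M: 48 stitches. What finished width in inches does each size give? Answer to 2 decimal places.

6/4 = 1.5 sts per in.
XS: 26 / 1.5 = 17.333 → 17.33 in.
S: 37 / 1.5 = 24.667 → 24.67 in.
M: 48 / 1.5 = 32.000 → 32.00 in.

XS 17.33 inches; S 24.67 inches; M 32.00 inches.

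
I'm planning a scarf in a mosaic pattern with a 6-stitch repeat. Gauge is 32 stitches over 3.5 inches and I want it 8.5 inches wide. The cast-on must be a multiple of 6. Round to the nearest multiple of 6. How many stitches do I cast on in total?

32 / 3.5 = 9.143 sts per inch.
8.5 × 9.143 = 77.71 sts.
Nearest multiple of 6: 78.

78 stitches.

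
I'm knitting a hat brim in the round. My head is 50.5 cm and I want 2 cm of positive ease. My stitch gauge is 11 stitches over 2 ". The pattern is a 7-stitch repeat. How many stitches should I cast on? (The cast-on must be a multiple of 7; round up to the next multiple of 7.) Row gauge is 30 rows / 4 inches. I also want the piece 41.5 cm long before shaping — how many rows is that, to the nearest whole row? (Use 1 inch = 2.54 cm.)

Cast on 119 stitches; work 123 rows.

Finished = 50.5 + 2 = 52.5 cm.
52.5 cm × 1/2.54 = 20.67 inches.
11/2 = 5.5 sts per in; 20.67 × 5.5 = 113.68 sts.
Next multiple of 7 → 119.
41.5 cm = 16.34 inches; × 7.5 = 122.54 → 123 rows.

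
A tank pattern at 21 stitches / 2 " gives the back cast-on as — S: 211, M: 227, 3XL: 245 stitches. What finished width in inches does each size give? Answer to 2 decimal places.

S 20.10 inches; M 21.62 inches; 3XL 23.33 inches.

21/2 = 10.5 sts per in.
S: 211 / 10.5 = 20.095 → 20.10 in.
M: 227 / 10.5 = 21.619 → 21.62 in.
3XL: 245 / 10.5 = 23.333 → 23.33 in.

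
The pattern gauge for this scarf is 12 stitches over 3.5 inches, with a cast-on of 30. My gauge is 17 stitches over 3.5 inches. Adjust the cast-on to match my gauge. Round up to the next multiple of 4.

CO 44 sts.

Scale factor = 17 / 12 = 1.417.
30 × 17 / 12 = 42.50 sts.
→ 44 sts.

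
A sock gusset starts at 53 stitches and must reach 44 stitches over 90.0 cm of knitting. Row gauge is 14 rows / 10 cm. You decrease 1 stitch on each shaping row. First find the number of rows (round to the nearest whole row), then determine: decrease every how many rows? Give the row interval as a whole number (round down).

Rows = 90.0 × 1.4 = 126.0 → 126 rows.
Stitches to remove: 9 → 9 shaping rows (at 1 st each).
126 / 9 = 14.00 → every 14 rows.

Decrease every 14th row.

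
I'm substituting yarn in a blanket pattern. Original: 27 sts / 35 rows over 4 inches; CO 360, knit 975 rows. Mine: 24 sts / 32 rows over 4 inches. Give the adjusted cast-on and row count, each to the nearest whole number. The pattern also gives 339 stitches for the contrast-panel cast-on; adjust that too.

Stitches: 360 × 24/27 = 320.00 → 320.
Rows: 975 × 32/35 = 891.43 → 891.
contrast-panel cast-on: 339 × 24/27 = 301.33 → 301.

Cast on 320 stitches; work 891 rows; contrast-panel cast-on 301 stitches.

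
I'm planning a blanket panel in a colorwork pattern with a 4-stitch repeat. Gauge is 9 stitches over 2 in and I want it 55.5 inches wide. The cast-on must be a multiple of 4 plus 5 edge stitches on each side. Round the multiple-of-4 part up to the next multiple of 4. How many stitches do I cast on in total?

Cast on 250 stitches.

9 / 2 = 4.5 sts per inch.
55.5 × 4.5 = 249.75 sts.
Less 10 edge sts → 239.75 for the repeat.
Next multiple of 4: 240.
Add back 10 edge sts → 250.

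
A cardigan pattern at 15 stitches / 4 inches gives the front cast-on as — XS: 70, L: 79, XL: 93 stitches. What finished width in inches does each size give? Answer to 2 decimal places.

XS 18.67 inches; L 21.07 inches; XL 24.80 inches.

15/4 = 3.75 sts per in.
XS: 70 / 3.75 = 18.667 → 18.67 in.
L: 79 / 3.75 = 21.067 → 21.07 in.
XL: 93 / 3.75 = 24.800 → 24.80 in.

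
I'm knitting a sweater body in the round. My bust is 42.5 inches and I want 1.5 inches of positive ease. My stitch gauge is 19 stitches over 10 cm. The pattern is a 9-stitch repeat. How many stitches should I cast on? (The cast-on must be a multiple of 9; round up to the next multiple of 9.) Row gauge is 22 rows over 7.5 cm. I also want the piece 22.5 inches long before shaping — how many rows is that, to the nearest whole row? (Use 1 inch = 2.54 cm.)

Cast on 216 stitches; work 168 rows.

Finished = 42.5 + 1.5 = 44 inches.
44 inches × 2.54 = 111.76 cm.
19/10 = 1.9 sts per cm; 111.76 × 1.9 = 212.34 sts.
Next multiple of 9 → 216.
22.5 inches = 57.15 cm; × 2.933 = 167.64 → 168 rows.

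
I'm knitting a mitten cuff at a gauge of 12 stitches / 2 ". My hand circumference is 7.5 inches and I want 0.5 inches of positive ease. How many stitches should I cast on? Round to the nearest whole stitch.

CO 48 sts.

Finished = 7.5 + 0.5 = 8 in.
12 / 2 = 6 sts per inch.
8.00 × 6 = 48.00 sts.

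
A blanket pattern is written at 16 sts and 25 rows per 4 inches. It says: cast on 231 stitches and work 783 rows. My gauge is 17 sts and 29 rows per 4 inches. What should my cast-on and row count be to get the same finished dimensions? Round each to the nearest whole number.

Stitches: 231 × 17/16 = 245.44 → 245.
Rows: 783 × 29/25 = 908.28 → 908.

Cast on 245 stitches; work 908 rows.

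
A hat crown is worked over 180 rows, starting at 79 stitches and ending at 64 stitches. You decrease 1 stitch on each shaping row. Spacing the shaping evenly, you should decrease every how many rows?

Decrease every 12th row.

Stitches to remove: |64 − 79| = 15.
Shaping rows needed: 15 / 1 = 15.
180 rows / 15 = every 12 rows.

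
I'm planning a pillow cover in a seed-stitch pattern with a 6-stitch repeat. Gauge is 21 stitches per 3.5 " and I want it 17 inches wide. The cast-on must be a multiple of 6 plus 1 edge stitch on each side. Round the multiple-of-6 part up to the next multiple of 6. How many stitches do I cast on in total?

21 / 3.5 = 6 sts per inch.
17 × 6 = 102.00 sts.
Less 2 edge sts → 100.00 for the repeat.
Next multiple of 6: 102.
Add back 2 edge sts → 104.

Cast on 104 stitches.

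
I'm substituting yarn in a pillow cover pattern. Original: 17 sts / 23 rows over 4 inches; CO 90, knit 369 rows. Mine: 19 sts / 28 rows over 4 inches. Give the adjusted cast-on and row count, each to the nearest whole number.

Cast on 101 stitches; work 449 rows.

Stitches: 90 × 19/17 = 100.59 → 101.
Rows: 369 × 28/23 = 449.22 → 449.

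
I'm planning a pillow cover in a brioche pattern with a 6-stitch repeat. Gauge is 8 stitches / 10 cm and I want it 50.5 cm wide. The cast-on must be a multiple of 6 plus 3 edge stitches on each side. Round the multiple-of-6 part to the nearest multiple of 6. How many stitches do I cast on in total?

8 / 10 = 0.8 sts per cm.
50.5 × 0.8 = 40.40 sts.
Less 6 edge sts → 34.40 for the repeat.
Nearest multiple of 6: 36.
Add back 6 edge sts → 42.

42 stitches.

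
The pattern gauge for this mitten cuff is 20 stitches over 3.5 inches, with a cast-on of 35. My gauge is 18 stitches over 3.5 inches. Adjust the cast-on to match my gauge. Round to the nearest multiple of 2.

32 stitches.

Scale factor = 18 / 20 = 0.900.
35 × 18 / 20 = 31.50 sts.
→ 32 sts.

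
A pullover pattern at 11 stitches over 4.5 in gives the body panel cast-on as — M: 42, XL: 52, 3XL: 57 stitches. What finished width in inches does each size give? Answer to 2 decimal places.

M 17.18 inches; XL 21.27 inches; 3XL 23.32 inches.

11/4.5 = 2.444 sts per in.
M: 42 / 2.444 = 17.182 → 17.18 in.
XL: 52 / 2.444 = 21.273 → 21.27 in.
3XL: 57 / 2.444 = 23.318 → 23.32 in.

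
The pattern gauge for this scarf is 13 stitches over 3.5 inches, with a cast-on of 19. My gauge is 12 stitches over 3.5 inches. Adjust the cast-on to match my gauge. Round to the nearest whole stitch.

Scale factor = 12 / 13 = 0.923.
19 × 12 / 13 = 17.54 sts.
→ 18 sts.

Cast on 18 stitches.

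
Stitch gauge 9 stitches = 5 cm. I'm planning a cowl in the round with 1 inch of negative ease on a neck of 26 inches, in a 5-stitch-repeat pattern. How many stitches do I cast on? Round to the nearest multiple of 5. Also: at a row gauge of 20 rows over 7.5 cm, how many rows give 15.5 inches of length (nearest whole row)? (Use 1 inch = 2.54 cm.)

Cast on 115 stitches; work 105 rows.

Finished = 26 − 1 = 25 inches.
25 inches × 2.54 = 63.50 cm.
9/5 = 1.8 sts per cm; 63.50 × 1.8 = 114.30 sts.
Nearest multiple of 5 → 115.
15.5 inches = 39.37 cm; × 2.667 = 104.99 → 105 rows.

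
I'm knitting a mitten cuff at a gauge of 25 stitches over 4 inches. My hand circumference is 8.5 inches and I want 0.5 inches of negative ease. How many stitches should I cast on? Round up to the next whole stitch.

Finished = 8.5 − 0.5 = 8 in.
25 / 4 = 6.25 sts per inch.
8.00 × 6.25 = 50.00 sts.

Cast on 50 stitches.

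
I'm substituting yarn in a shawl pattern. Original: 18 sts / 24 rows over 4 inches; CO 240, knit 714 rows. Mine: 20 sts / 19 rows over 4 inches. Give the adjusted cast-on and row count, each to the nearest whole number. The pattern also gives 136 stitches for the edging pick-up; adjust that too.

Stitches: 240 × 20/18 = 266.67 → 267.
Rows: 714 × 19/24 = 565.25 → 565.
edging pick-up: 136 × 20/18 = 151.11 → 151.

Cast on 267 stitches; work 565 rows; edging pick-up 151 stitches.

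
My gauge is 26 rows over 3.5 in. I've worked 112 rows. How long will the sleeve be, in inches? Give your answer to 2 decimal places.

26 rows / 3.5 inch = 7.429 rows per inch.
112 / 7.429 = 15.077 inches.

15.08 inches.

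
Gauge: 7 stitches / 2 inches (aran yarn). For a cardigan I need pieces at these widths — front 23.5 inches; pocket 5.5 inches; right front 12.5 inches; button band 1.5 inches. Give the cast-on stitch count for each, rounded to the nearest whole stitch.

Rate = 7/2 = 3.5 sts per in.
front: 23.5 × 3.5 = 82.25 → 82.
pocket: 5.5 × 3.5 = 19.25 → 19.
right front: 12.5 × 3.5 = 43.75 → 44.
button band: 1.5 × 3.5 = 5.25 → 5.

front 82; pocket 19; right front 44; button band 5.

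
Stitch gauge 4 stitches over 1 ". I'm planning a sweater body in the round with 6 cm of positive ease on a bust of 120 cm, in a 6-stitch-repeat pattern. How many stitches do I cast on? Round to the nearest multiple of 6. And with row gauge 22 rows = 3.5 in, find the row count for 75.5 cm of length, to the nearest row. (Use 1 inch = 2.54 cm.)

Finished = 120 + 6 = 126 cm.
126 cm × 1/2.54 = 49.61 inches.
4/1 = 4 sts per in; 49.61 × 4 = 198.43 sts.
Nearest multiple of 6 → 198.
75.5 cm = 29.72 inches; × 6.286 = 186.84 → 187 rows.

Cast on 198 stitches; work 187 rows.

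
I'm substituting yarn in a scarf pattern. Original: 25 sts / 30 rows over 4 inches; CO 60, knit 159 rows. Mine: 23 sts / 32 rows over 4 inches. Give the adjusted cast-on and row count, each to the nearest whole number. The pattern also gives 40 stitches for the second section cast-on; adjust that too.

Stitches: 60 × 23/25 = 55.20 → 55.
Rows: 159 × 32/30 = 169.60 → 170.
second section cast-on: 40 × 23/25 = 36.80 → 37.

Cast on 55 stitches; work 170 rows; second section cast-on 37 stitches.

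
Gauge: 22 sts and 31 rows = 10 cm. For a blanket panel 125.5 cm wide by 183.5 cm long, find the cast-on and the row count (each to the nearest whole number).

Cast on 276 stitches and work 569 rows.

Stitch gauge = 22/10 = 2.2 sts/cm; 125.5 × 2.2 = 276.10 → 276 sts.
Row gauge = 31/10 = 3.1 rows/cm; 183.5 × 3.1 = 568.85 → 569 rows.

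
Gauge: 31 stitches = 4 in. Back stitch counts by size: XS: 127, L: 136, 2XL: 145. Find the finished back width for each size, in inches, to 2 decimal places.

XS 16.39 inches; L 17.55 inches; 2XL 18.71 inches.

31/4 = 7.75 sts per in.
XS: 127 / 7.75 = 16.387 → 16.39 in.
L: 136 / 7.75 = 17.548 → 17.55 in.
2XL: 145 / 7.75 = 18.710 → 18.71 in.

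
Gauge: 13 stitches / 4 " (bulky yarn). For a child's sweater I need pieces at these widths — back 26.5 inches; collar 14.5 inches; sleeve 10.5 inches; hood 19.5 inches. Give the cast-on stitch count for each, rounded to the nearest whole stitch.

Rate = 13/4 = 3.25 sts per in.
back: 26.5 × 3.25 = 86.12 → 86.
collar: 14.5 × 3.25 = 47.12 → 47.
sleeve: 10.5 × 3.25 = 34.12 → 34.
hood: 19.5 × 3.25 = 63.38 → 63.

back 86; collar 47; sleeve 34; hood 63.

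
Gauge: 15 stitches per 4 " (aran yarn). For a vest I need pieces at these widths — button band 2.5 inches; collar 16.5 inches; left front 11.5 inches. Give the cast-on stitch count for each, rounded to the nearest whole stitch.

Rate = 15/4 = 3.75 sts per in.
button band: 2.5 × 3.75 = 9.38 → 9.
collar: 16.5 × 3.75 = 61.88 → 62.
left front: 11.5 × 3.75 = 43.12 → 43.

button band 9; collar 62; left front 43.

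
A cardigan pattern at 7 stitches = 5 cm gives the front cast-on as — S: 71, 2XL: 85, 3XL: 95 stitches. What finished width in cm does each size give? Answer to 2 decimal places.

S 50.71 cm; 2XL 60.71 cm; 3XL 67.86 cm.

7/5 = 1.4 sts per cm.
S: 71 / 1.4 = 50.714 → 50.71 cm.
2XL: 85 / 1.4 = 60.714 → 60.71 cm.
3XL: 95 / 1.4 = 67.857 → 67.86 cm.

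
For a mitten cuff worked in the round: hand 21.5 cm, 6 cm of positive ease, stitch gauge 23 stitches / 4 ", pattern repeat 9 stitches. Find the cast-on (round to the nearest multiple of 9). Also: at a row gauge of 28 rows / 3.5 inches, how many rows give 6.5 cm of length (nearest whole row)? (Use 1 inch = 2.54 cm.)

Finished = 21.5 + 6 = 27.5 cm.
27.5 cm × 1/2.54 = 10.83 inches.
23/4 = 5.75 sts per in; 10.83 × 5.75 = 62.25 sts.
Nearest multiple of 9 → 63.
6.5 cm = 2.56 inches; × 8 = 20.47 → 20 rows.

Cast on 63 stitches; work 20 rows.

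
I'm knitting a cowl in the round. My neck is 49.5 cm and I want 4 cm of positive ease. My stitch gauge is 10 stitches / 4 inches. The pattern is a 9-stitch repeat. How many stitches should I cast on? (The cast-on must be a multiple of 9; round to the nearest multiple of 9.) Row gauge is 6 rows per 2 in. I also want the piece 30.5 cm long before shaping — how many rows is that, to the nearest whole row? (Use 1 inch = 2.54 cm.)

Finished = 49.5 + 4 = 53.5 cm.
53.5 cm × 1/2.54 = 21.06 inches.
10/4 = 2.5 sts per in; 21.06 × 2.5 = 52.66 sts.
Nearest multiple of 9 → 54.
30.5 cm = 12.01 inches; × 3 = 36.02 → 36 rows.

Cast on 54 stitches; work 36 rows.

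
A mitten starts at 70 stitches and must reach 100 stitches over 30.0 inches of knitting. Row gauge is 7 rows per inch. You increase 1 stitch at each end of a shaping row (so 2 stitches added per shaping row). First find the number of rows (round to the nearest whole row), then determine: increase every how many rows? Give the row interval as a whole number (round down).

Rows = 30.0 × 7 = 210.0 → 210 rows.
Stitches to add: 30 → 15 shaping rows (at 2 st each).
210 / 15 = 14.00 → every 14 rows.

Increase every 14th row.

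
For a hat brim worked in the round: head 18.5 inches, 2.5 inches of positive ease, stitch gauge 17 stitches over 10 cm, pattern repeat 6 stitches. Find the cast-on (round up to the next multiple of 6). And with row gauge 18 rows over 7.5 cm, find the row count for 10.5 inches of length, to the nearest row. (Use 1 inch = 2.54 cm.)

Cast on 96 stitches; work 64 rows.

Finished = 18.5 + 2.5 = 21 inches.
21 inches × 2.54 = 53.34 cm.
17/10 = 1.7 sts per cm; 53.34 × 1.7 = 90.68 sts.
Next multiple of 6 → 96.
10.5 inches = 26.67 cm; × 2.4 = 64.01 → 64 rows.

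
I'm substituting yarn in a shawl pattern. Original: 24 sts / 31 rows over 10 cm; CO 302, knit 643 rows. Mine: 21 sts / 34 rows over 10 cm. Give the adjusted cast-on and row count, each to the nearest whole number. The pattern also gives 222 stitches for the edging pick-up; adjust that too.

Cast on 264 stitches; work 705 rows; edging pick-up 194 stitches.

Stitches: 302 × 21/24 = 264.25 → 264.
Rows: 643 × 34/31 = 705.23 → 705.
edging pick-up: 222 × 21/24 = 194.25 → 194.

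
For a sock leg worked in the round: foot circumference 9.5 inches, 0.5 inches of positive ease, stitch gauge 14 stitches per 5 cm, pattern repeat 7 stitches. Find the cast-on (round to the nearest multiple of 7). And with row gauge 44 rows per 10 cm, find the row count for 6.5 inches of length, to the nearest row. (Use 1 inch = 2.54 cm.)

Finished = 9.5 + 0.5 = 10 inches.
10 inches × 2.54 = 25.40 cm.
14/5 = 2.8 sts per cm; 25.40 × 2.8 = 71.12 sts.
Nearest multiple of 7 → 70.
6.5 inches = 16.51 cm; × 4.4 = 72.64 → 73 rows.

Cast on 70 stitches; work 73 rows.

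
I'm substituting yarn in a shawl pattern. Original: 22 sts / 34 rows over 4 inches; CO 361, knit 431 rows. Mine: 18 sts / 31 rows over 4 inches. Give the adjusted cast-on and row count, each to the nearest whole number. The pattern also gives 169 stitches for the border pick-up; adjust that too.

Cast on 295 stitches; work 393 rows; border pick-up 138 stitches.

Stitches: 361 × 18/22 = 295.36 → 295.
Rows: 431 × 31/34 = 392.97 → 393.
border pick-up: 169 × 18/22 = 138.27 → 138.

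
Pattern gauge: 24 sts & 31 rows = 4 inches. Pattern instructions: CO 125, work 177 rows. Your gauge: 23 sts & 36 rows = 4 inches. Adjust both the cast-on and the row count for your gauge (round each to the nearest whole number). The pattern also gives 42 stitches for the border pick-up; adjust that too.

Cast on 120 stitches; work 206 rows; border pick-up 40 stitches.

Stitches: 125 × 23/24 = 119.79 → 120.
Rows: 177 × 36/31 = 205.55 → 206.
border pick-up: 42 × 23/24 = 40.25 → 40.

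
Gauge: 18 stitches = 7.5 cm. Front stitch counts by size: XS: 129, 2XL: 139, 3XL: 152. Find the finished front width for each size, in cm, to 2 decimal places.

XS 53.75 cm; 2XL 57.92 cm; 3XL 63.33 cm.

18/7.5 = 2.4 sts per cm.
XS: 129 / 2.4 = 53.750 → 53.75 cm.
2XL: 139 / 2.4 = 57.917 → 57.92 cm.
3XL: 152 / 2.4 = 63.333 → 63.33 cm.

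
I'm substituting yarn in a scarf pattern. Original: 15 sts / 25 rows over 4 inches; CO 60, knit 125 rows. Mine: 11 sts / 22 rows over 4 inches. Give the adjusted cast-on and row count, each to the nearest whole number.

Cast on 44 stitches; work 110 rows.

Stitches: 60 × 11/15 = 44.00 → 44.
Rows: 125 × 22/25 = 110.00 → 110.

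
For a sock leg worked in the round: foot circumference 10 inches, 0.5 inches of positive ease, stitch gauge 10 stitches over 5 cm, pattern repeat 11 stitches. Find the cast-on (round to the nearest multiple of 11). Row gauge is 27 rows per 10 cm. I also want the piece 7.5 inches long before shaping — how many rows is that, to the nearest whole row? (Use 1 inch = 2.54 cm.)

Finished = 10 + 0.5 = 10.5 inches.
10.5 inches × 2.54 = 26.67 cm.
10/5 = 2 sts per cm; 26.67 × 2 = 53.34 sts.
Nearest multiple of 11 → 55.
7.5 inches = 19.05 cm; × 2.7 = 51.44 → 51 rows.

Cast on 55 stitches; work 51 rows.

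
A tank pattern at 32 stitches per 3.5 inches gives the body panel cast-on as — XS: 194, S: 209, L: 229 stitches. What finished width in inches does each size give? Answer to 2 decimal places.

32/3.5 = 9.143 sts per in.
XS: 194 / 9.143 = 21.219 → 21.22 in.
S: 209 / 9.143 = 22.859 → 22.86 in.
L: 229 / 9.143 = 25.047 → 25.05 in.

XS 21.22 inches; S 22.86 inches; L 25.05 inches.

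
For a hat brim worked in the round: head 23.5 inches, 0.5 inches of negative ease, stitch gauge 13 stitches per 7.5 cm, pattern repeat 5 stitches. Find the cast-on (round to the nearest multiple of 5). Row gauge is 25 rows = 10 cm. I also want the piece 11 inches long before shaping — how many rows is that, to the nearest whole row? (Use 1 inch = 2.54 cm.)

Finished = 23.5 − 0.5 = 23 inches.
23 inches × 2.54 = 58.42 cm.
13/7.5 = 1.733 sts per cm; 58.42 × 1.733 = 101.26 sts.
Nearest multiple of 5 → 100.
11 inches = 27.94 cm; × 2.5 = 69.85 → 70 rows.

Cast on 100 stitches; work 70 rows.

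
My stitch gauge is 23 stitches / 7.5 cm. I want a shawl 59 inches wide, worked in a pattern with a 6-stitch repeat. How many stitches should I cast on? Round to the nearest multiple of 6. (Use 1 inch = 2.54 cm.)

59 in = 59 × 2.54 = 149.86 cm.
23 / 7.5 = 3.067 sts/cm.
149.86 × 3.067 = 459.57 sts.
→ 462.

462 stitches.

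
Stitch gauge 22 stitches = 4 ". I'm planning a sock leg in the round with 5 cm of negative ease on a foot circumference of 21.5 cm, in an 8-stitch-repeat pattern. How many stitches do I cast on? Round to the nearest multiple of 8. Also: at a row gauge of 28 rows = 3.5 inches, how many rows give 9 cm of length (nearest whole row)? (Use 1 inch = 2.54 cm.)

Finished = 21.5 − 5 = 16.5 cm.
16.5 cm × 1/2.54 = 6.50 inches.
22/4 = 5.5 sts per in; 6.50 × 5.5 = 35.73 sts.
Nearest multiple of 8 → 32.
9 cm = 3.54 inches; × 8 = 28.35 → 28 rows.

Cast on 32 stitches; work 28 rows.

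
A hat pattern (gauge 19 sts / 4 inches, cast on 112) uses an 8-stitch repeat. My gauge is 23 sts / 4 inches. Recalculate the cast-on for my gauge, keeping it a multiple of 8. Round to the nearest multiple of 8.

112 × 23 / 19 = 135.58.
Nearest multiple of 8: 136.

Cast on 136 stitches.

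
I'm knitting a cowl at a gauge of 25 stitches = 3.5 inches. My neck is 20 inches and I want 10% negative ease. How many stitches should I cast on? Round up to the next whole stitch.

CO 129 sts.

Finished = 20 × 0.90 = 18.00 in.
25 / 3.5 = 7.143 sts per inch.
18.00 × 7.143 = 128.57 sts.
→ 129 sts.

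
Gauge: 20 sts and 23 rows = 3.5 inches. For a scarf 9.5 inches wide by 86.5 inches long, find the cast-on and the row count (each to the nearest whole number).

Stitch gauge = 20/3.5 = 5.714 sts/in; 9.5 × 5.714 = 54.29 → 54 sts.
Row gauge = 23/3.5 = 6.571 rows/in; 86.5 × 6.571 = 568.43 → 568 rows.

Cast on 54 stitches and work 568 rows.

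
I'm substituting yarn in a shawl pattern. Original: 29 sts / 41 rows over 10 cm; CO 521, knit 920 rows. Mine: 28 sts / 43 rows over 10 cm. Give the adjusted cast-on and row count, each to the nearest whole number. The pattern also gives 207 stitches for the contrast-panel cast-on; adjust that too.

Cast on 503 stitches; work 965 rows; contrast-panel cast-on 200 stitches.

Stitches: 521 × 28/29 = 503.03 → 503.
Rows: 920 × 43/41 = 964.88 → 965.
contrast-panel cast-on: 207 × 28/29 = 199.86 → 200.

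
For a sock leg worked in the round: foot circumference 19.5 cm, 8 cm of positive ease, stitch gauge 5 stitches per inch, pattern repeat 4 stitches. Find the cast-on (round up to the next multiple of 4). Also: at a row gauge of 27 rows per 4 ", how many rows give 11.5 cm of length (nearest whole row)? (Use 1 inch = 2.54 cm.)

Finished = 19.5 + 8 = 27.5 cm.
27.5 cm × 1/2.54 = 10.83 inches.
5/1 = 5 sts per in; 10.83 × 5 = 54.13 sts.
Next multiple of 4 → 56.
11.5 cm = 4.53 inches; × 6.75 = 30.56 → 31 rows.

Cast on 56 stitches; work 31 rows.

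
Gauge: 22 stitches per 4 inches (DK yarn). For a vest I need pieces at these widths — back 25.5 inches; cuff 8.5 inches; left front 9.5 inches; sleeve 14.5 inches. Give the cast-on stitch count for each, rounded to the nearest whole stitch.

Rate = 22/4 = 5.5 sts per in.
back: 25.5 × 5.5 = 140.25 → 140.
cuff: 8.5 × 5.5 = 46.75 → 47.
left front: 9.5 × 5.5 = 52.25 → 52.
sleeve: 14.5 × 5.5 = 79.75 → 80.

back 140; cuff 47; left front 52; sleeve 80.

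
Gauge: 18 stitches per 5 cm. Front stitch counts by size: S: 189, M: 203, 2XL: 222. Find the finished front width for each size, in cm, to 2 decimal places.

S 52.50 cm; M 56.39 cm; 2XL 61.67 cm.

18/5 = 3.6 sts per cm.
S: 189 / 3.6 = 52.500 → 52.50 cm.
M: 203 / 3.6 = 56.389 → 56.39 cm.
2XL: 222 / 3.6 = 61.667 → 61.67 cm.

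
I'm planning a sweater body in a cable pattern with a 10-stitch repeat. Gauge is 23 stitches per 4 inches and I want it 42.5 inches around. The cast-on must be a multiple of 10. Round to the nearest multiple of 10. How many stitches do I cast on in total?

240 stitches.

23 / 4 = 5.75 sts per inch.
42.5 × 5.75 = 244.38 sts.
Nearest multiple of 10: 240.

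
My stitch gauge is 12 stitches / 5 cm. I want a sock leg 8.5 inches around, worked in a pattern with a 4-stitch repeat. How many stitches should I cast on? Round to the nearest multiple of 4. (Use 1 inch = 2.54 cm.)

8.5 in = 8.5 × 2.54 = 21.59 cm.
12 / 5 = 2.4 sts/cm.
21.59 × 2.4 = 51.82 sts.
→ 52.

52 stitches.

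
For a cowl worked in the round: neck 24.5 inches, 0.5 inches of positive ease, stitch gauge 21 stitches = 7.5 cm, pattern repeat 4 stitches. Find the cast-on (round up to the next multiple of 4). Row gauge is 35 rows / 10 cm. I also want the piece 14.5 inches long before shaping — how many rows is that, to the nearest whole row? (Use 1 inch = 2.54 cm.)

Finished = 24.5 + 0.5 = 25 inches.
25 inches × 2.54 = 63.50 cm.
21/7.5 = 2.8 sts per cm; 63.50 × 2.8 = 177.80 sts.
Next multiple of 4 → 180.
14.5 inches = 36.83 cm; × 3.5 = 128.91 → 129 rows.

Cast on 180 stitches; work 129 rows.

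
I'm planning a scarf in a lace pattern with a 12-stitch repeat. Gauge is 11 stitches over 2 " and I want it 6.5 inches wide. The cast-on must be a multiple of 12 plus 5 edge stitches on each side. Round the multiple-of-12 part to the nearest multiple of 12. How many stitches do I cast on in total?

CO 34 sts.

11 / 2 = 5.5 sts per inch.
6.5 × 5.5 = 35.75 sts.
Less 10 edge sts → 25.75 for the repeat.
Nearest multiple of 12: 24.
Add back 10 edge sts → 34.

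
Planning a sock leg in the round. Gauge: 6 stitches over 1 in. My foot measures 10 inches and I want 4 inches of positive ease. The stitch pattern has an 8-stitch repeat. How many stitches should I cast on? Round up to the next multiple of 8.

Finished = 10 + 4 = 14 inches.
6 / 1 = 6 sts/in.
14 × 6 = 84.00 sts.
Next multiple of 8: 88.

88 stitches.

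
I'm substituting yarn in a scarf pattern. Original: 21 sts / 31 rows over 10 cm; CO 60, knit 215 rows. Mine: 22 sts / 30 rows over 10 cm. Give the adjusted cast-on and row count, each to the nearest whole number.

Cast on 63 stitches; work 208 rows.

Stitches: 60 × 22/21 = 62.86 → 63.
Rows: 215 × 30/31 = 208.06 → 208.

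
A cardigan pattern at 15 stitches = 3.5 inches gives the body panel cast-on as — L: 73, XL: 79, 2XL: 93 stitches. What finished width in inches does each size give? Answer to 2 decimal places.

L 17.03 inches; XL 18.43 inches; 2XL 21.70 inches.

15/3.5 = 4.286 sts per in.
L: 73 / 4.286 = 17.033 → 17.03 in.
XL: 79 / 4.286 = 18.433 → 18.43 in.
2XL: 93 / 4.286 = 21.700 → 21.70 in.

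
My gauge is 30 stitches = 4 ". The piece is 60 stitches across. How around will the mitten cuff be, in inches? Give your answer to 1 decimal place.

30 stitches / 4 inch = 7.5 stitches per inch.
60 / 7.5 = 8.00 inches.

8.0 inches.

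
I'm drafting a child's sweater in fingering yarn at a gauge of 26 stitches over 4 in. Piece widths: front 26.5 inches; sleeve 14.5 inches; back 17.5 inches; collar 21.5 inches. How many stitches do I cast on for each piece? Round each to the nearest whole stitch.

Rate = 26/4 = 6.5 sts per in.
front: 26.5 × 6.5 = 172.25 → 172.
sleeve: 14.5 × 6.5 = 94.25 → 94.
back: 17.5 × 6.5 = 113.75 → 114.
collar: 21.5 × 6.5 = 139.75 → 140.

front 172; sleeve 94; back 114; collar 140.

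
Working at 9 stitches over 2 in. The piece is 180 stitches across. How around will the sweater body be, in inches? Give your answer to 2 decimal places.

40.00 inches.

9 stitches / 2 inch = 4.5 stitches per inch.
180 / 4.5 = 40.000 inches.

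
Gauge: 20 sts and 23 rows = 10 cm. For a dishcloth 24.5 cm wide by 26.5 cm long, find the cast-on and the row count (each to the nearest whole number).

Cast on 49 stitches and work 61 rows.

Stitch gauge = 20/10 = 2 sts/cm; 24.5 × 2 = 49.00 → 49 sts.
Row gauge = 23/10 = 2.3 rows/cm; 26.5 × 2.3 = 60.95 → 61 rows.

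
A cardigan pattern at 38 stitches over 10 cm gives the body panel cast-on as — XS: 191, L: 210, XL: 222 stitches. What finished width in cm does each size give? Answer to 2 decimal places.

38/10 = 3.8 sts per cm.
XS: 191 / 3.8 = 50.263 → 50.26 cm.
L: 210 / 3.8 = 55.263 → 55.26 cm.
XL: 222 / 3.8 = 58.421 → 58.42 cm.

XS 50.26 cm; L 55.26 cm; XL 58.42 cm.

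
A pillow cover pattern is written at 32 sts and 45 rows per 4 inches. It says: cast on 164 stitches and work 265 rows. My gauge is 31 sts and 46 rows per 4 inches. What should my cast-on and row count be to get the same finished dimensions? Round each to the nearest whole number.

Cast on 159 stitches; work 271 rows.

Stitches: 164 × 31/32 = 158.88 → 159.
Rows: 265 × 46/45 = 270.89 → 271.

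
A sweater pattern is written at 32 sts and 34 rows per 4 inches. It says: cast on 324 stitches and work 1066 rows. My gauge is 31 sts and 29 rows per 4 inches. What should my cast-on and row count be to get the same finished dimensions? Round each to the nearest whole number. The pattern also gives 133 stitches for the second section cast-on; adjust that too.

Stitches: 324 × 31/32 = 313.88 → 314.
Rows: 1066 × 29/34 = 909.24 → 909.
second section cast-on: 133 × 31/32 = 128.84 → 129.

Cast on 314 stitches; work 909 rows; second section cast-on 129 stitches.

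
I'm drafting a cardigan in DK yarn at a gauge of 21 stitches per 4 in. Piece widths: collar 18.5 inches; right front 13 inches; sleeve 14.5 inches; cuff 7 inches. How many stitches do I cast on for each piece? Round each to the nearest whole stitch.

collar 97; right front 68; sleeve 76; cuff 37.

Rate = 21/4 = 5.25 sts per in.
collar: 18.5 × 5.25 = 97.12 → 97.
right front: 13 × 5.25 = 68.25 → 68.
sleeve: 14.5 × 5.25 = 76.12 → 76.
cuff: 7 × 5.25 = 36.75 → 37.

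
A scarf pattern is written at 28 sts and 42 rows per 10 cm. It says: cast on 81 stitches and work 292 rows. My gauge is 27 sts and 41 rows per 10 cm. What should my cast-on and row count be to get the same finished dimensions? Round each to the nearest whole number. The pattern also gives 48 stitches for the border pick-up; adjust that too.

Stitches: 81 × 27/28 = 78.11 → 78.
Rows: 292 × 41/42 = 285.05 → 285.
border pick-up: 48 × 27/28 = 46.29 → 46.

Cast on 78 stitches; work 285 rows; border pick-up 46 stitches.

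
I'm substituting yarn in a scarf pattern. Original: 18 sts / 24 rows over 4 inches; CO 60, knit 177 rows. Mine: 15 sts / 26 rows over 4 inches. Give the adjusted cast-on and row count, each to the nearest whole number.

Cast on 50 stitches; work 192 rows.

Stitches: 60 × 15/18 = 50.00 → 50.
Rows: 177 × 26/24 = 191.75 → 192.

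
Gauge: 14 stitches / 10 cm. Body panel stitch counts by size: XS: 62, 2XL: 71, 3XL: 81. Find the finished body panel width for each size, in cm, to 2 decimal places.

XS 44.29 cm; 2XL 50.71 cm; 3XL 57.86 cm.

14/10 = 1.4 sts per cm.
XS: 62 / 1.4 = 44.286 → 44.29 cm.
2XL: 71 / 1.4 = 50.714 → 50.71 cm.
3XL: 81 / 1.4 = 57.857 → 57.86 cm.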